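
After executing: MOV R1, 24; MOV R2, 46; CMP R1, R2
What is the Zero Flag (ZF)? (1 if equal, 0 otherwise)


Register state trace:
  MOV R1, 24  → R1 = 24
  MOV R2, 46  → R2 = 46
  CMP R1, R2  → computes 24 - 46 = -22
  Result is nonzero, so values are not equal
ZF = 0

0


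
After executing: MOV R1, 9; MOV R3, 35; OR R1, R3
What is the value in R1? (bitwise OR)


Register state trace:
  MOV R1, 9  → R1 = 9 (0b00001001)
  MOV R3, 35  → R3 = 35 (0b00100011)
  OR R1, R3   → R1 = 9 OR 35 = 43 (0b00101011)
Final: R1 = 43

43


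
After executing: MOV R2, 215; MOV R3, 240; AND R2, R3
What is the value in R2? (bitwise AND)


Register state trace:
  MOV R2, 215  → R2 = 215 (0b11010111)
  MOV R3, 240  → R3 = 240 (0b11110000)
  AND R2, R3  → R2 = 215 AND 240 = 208 (0b11010000)
Final: R2 = 208

208


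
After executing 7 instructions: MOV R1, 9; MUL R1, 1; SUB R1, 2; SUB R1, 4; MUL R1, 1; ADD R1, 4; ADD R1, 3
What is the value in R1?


Register state trace:
  MOV R1, 9  → R1 = 9
  MUL R1, 1  → R1 = 9 * 1 = 9
  SUB R1, 2  → R1 = 9 - 2 = 7
  SUB R1, 4  → R1 = 7 - 4 = 3
  MUL R1, 1  → R1 = 3 * 1 = 3
  ADD R1, 4  → R1 = 3 + 4 = 7
  ADD R1, 3  → R1 = 7 + 3 = 10
Final: R1 = 10

10


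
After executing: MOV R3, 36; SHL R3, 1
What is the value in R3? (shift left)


Register state trace:
  MOV R3, 36  → R3 = 36
  SHL R3, 1  → R3 = 36 << 1 = 36 * 2^1 = 72
Final: R3 = 72

72


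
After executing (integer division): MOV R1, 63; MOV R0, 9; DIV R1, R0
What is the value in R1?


Register state trace:
  MOV R1, 63  → R1 = 63
  MOV R0, 9  → R0 = 9
  DIV R1, R0  → R1 = 63 // 9 = 7
Final: R1 = 7

7


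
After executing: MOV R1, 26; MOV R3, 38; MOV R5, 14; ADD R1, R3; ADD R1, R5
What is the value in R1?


Register state trace:
  MOV R1, 26  → R1 = 26
  MOV R3, 38  → R3 = 38
  MOV R5, 14  → R5 = 14
  ADD R1, R3  → R1 = 26 + 38 = 64
  ADD R1, R5  → R1 = 64 + 14 = 78
Final: R1 = 78

78


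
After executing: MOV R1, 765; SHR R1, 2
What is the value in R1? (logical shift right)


Register state trace:
  MOV R1, 765  → R1 = 765
  SHR R1, 2  → R1 = 765 >> 2 = 765 // 2^2 = 191
Final: R1 = 191

191


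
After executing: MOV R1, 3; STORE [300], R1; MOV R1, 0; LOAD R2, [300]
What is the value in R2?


Register and memory trace:
  MOV R1, 3  → R1 = 3
  STORE [300], R1  → mem[300] = 3
  MOV R1, 0  → R1 = 0
  LOAD R2, [300]  → R2 = mem[300] = 3
Final: R2 = 3

3


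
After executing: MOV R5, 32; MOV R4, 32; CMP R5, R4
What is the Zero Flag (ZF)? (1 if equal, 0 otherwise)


Register state trace:
  MOV R5, 32  → R5 = 32
  MOV R4, 32  → R4 = 32
  CMP R5, R4  → computes 32 - 32 = 0
  Result is zero, so values are equal
ZF = 1

1


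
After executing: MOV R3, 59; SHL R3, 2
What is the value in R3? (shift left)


Register state trace:
  MOV R3, 59  → R3 = 59
  SHL R3, 2  → R3 = 59 << 2 = 59 * 2^2 = 236
Final: R3 = 236

236


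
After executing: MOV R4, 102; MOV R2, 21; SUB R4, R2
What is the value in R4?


Register state trace:
  MOV R4, 102  → R4 = 102
  MOV R2, 21  → R2 = 21
  SUB R4, R2  → R4 = 102 - 21 = 81
Final: R4 = 81

81


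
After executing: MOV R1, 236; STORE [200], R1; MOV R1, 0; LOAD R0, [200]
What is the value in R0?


Register and memory trace:
  MOV R1, 236  → R1 = 236
  STORE [200], R1  → mem[200] = 236
  MOV R1, 0  → R1 = 0
  LOAD R0, [200]  → R0 = mem[200] = 236
Final: R0 = 236

236


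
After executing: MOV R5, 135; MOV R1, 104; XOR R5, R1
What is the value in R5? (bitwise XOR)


Register state trace:
  MOV R5, 135  → R5 = 135 (0b10000111)
  MOV R1, 104  → R1 = 104 (0b01101000)
  XOR R5, R1  → R5 = 135 XOR 104 = 239 (0b11101111)
Final: R5 = 239

239


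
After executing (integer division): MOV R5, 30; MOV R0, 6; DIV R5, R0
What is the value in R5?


Register state trace:
  MOV R5, 30  → R5 = 30
  MOV R0, 6  → R0 = 6
  DIV R5, R0  → R5 = 30 // 6 = 5
Final: R5 = 5

5


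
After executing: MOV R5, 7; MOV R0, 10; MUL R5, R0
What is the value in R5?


Register state trace:
  MOV R5, 7  → R5 = 7
  MOV R0, 10  → R0 = 10
  MUL R5, R0  → R5 = 7 * 10 = 70
Final: R5 = 70

70


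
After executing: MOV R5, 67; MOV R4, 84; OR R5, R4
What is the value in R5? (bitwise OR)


Register state trace:
  MOV R5, 67  → R5 = 67 (0b01000011)
  MOV R4, 84  → R4 = 84 (0b01010100)
  OR R5, R4   → R5 = 67 OR 84 = 87 (0b01010111)
Final: R5 = 87

87


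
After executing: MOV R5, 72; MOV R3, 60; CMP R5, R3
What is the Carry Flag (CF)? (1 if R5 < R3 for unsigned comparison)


Register state trace:
  MOV R5, 72  → R5 = 72
  MOV R3, 60  → R3 = 60
  CMP R5, R3  → unsigned 72 - 60: no borrow
  72 >= 60, so CF = 0
CF = 0

0


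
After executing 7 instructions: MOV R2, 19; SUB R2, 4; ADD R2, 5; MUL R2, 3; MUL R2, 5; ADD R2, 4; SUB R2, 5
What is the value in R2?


Register state trace:
  MOV R2, 19  → R2 = 19
  SUB R2, 4  → R2 = 19 - 4 = 15
  ADD R2, 5  → R2 = 15 + 5 = 20
  MUL R2, 3  → R2 = 20 * 3 = 60
  MUL R2, 5  → R2 = 60 * 5 = 300
  ADD R2, 4  → R2 = 300 + 4 = 304
  SUB R2, 5  → R2 = 304 - 5 = 299
Final: R2 = 299

299


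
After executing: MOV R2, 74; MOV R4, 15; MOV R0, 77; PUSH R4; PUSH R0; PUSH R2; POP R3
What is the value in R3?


Stack trace (top is rightmost):
  MOV R2, 74  → R2 = 74
  MOV R4, 15  → R4 = 15
  MOV R0, 77  → R0 = 77
  PUSH R4  → stack: [15]
  PUSH R0  → stack: [15, 77]
  PUSH R2  → stack: [15, 77, 74]
  POP R3  → R3 = 74, stack: [15, 77]
Final: R3 = 74

74


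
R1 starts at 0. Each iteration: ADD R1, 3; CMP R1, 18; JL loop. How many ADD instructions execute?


Loop trace (R1 starts at 0, target 18, step 3):
  ADD #1: R1 = 0 + 3 = 3  → 3 < 18, loop
  ADD #2: R1 = 3 + 3 = 6  → 6 < 18, loop
  ADD #3: R1 = 6 + 3 = 9  → 9 < 18, loop
  ADD #4: R1 = 9 + 3 = 12  → 12 < 18, loop
  ADD #5: R1 = 12 + 3 = 15  → 15 < 18, loop
  ADD #6: R1 = 15 + 3 = 18  → 18 >= 18, exit
Total ADD instructions: 6

6


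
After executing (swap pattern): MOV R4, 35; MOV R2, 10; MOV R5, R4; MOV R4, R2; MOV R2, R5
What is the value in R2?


Register state trace (swap pattern):
  MOV R4, 35  → R4 = 35
  MOV R2, 10  → R2 = 10
  MOV R5, R4  → R5 = 35  (save R4)
  MOV R4, R2  → R4 = 10  (R4 gets R2's value)
  MOV R2, R5  → R2 = 35  (R2 gets saved value)
Final: R2 = 35

35


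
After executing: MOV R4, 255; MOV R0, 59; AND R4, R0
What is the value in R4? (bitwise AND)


Register state trace:
  MOV R4, 255  → R4 = 255 (0b11111111)
  MOV R0, 59  → R0 = 59 (0b00111011)
  AND R4, R0  → R4 = 255 AND 59 = 59 (0b00111011)
Final: R4 = 59

59


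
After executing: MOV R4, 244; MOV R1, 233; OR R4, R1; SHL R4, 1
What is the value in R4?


Register state trace:
  MOV R4, 244  → R4 = 244 (0b11110100)
  MOV R1, 233  → R1 = 233 (0b11101001)
  OR R4, R1  → R4 = 244 OR 233 = 253 (0b11111101)
  SHL R4, 1  → R4 = 253 << 1 = 506
Final: R4 = 506

506


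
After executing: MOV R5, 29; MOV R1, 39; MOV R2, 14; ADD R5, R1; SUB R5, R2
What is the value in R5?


Register state trace:
  MOV R5, 29  → R5 = 29
  MOV R1, 39  → R1 = 39
  MOV R2, 14  → R2 = 14
  ADD R5, R1  → R5 = 29 + 39 = 68
  SUB R5, R2  → R5 = 68 - 14 = 54
Final: R5 = 54

54


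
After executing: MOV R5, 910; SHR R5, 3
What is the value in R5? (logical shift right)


Register state trace:
  MOV R5, 910  → R5 = 910
  SHR R5, 3  → R5 = 910 >> 3 = 910 // 2^3 = 113
Final: R5 = 113

113


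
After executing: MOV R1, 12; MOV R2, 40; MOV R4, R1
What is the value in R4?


Register state trace:
  MOV R1, 12  → R1 = 12
  MOV R2, 40  → R2 = 40
  MOV R4, R1  → R4 = 12
Final: R4 = 12

12


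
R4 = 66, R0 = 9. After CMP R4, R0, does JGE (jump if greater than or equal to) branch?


Trace:
  R4 = 66, R0 = 9
  CMP R4, R0  → compares 66 vs 9
  JGE checks: is 66 greater than or equal to 9?
  66 > 9, so condition is true
Branch taken: Yes

Yes


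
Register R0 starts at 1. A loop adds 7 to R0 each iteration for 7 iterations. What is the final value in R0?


Starting value: R0 = 1
  Iter 1: R0 = 1 + 7 = 8
  Iter 2: R0 = 8 + 7 = 15
  Iter 3: R0 = 15 + 7 = 22
  Iter 4: R0 = 22 + 7 = 29
  Iter 5: R0 = 29 + 7 = 36
  Iter 6: R0 = 36 + 7 = 43
  Iter 7: R0 = 43 + 7 = 50
Final: R0 = 50

50


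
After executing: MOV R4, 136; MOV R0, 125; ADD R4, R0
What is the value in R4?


Register state trace:
  MOV R4, 136  → R4 = 136
  MOV R0, 125  → R0 = 125
  ADD R4, R0  → R4 = 136 + 125 = 261
Final: R4 = 261

261


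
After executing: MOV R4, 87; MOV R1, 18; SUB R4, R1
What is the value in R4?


Register state trace:
  MOV R4, 87  → R4 = 87
  MOV R1, 18  → R1 = 18
  SUB R4, R1  → R4 = 87 - 18 = 69
Final: R4 = 69

69


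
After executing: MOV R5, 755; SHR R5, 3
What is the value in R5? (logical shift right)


Register state trace:
  MOV R5, 755  → R5 = 755
  SHR R5, 3  → R5 = 755 >> 3 = 755 // 2^3 = 94
Final: R5 = 94

94


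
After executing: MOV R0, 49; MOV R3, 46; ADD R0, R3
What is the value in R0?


Register state trace:
  MOV R0, 49  → R0 = 49
  MOV R3, 46  → R3 = 46
  ADD R0, R3  → R0 = 49 + 46 = 95
Final: R0 = 95

95


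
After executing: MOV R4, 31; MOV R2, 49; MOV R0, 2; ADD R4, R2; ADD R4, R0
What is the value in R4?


Register state trace:
  MOV R4, 31  → R4 = 31
  MOV R2, 49  → R2 = 49
  MOV R0, 2  → R0 = 2
  ADD R4, R2  → R4 = 31 + 49 = 80
  ADD R4, R0  → R4 = 80 + 2 = 82
Final: R4 = 82

82


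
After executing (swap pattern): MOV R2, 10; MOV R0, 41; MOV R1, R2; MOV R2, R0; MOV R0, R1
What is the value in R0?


Register state trace (swap pattern):
  MOV R2, 10  → R2 = 10
  MOV R0, 41  → R0 = 41
  MOV R1, R2  → R1 = 10  (save R2)
  MOV R2, R0  → R2 = 41  (R2 gets R0's value)
  MOV R0, R1  → R0 = 10  (R0 gets saved value)
Final: R0 = 10

10


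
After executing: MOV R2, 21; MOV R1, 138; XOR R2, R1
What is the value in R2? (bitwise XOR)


Register state trace:
  MOV R2, 21  → R2 = 21 (0b00010101)
  MOV R1, 138  → R1 = 138 (0b10001010)
  XOR R2, R1  → R2 = 21 XOR 138 = 159 (0b10011111)
Final: R2 = 159

159


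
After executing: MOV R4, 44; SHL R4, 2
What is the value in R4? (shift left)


Register state trace:
  MOV R4, 44  → R4 = 44
  SHL R4, 2  → R4 = 44 << 2 = 44 * 2^2 = 176
Final: R4 = 176

176


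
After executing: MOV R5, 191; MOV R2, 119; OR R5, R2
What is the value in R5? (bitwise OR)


Register state trace:
  MOV R5, 191  → R5 = 191 (0b10111111)
  MOV R2, 119  → R2 = 119 (0b01110111)
  OR R5, R2   → R5 = 191 OR 119 = 255 (0b11111111)
Final: R5 = 255

255


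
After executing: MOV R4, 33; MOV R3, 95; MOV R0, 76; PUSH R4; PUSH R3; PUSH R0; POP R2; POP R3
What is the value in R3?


Stack trace (top is rightmost):
  MOV R4, 33  → R4 = 33
  MOV R3, 95  → R3 = 95
  MOV R0, 76  → R0 = 76
  PUSH R4  → stack: [33]
  PUSH R3  → stack: [33, 95]
  PUSH R0  → stack: [33, 95, 76]
  POP R2  → R2 = 76, stack: [33, 95]
  POP R3  → R3 = 95, stack: [33]
Final: R3 = 95

95


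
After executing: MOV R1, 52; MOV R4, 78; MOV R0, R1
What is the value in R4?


Register state trace:
  MOV R1, 52  → R1 = 52
  MOV R4, 78  → R4 = 78
  MOV R0, R1  → R0 = 52
Final: R4 = 78

78


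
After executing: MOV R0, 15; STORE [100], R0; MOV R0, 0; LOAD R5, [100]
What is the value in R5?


Register and memory trace:
  MOV R0, 15  → R0 = 15
  STORE [100], R0  → mem[100] = 15
  MOV R0, 0  → R0 = 0
  LOAD R5, [100]  → R5 = mem[100] = 15
Final: R5 = 15

15


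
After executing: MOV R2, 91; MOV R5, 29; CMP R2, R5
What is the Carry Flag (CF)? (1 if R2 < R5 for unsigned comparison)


Register state trace:
  MOV R2, 91  → R2 = 91
  MOV R5, 29  → R5 = 29
  CMP R2, R5  → unsigned 91 - 29: no borrow
  91 >= 29, so CF = 0
CF = 0

0


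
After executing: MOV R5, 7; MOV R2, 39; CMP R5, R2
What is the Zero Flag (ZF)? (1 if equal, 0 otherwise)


Register state trace:
  MOV R5, 7  → R5 = 7
  MOV R2, 39  → R2 = 39
  CMP R5, R2  → computes 7 - 39 = -32
  Result is nonzero, so values are not equal
ZF = 0

0


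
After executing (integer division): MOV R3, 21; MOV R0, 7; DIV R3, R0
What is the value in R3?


Register state trace:
  MOV R3, 21  → R3 = 21
  MOV R0, 7  → R0 = 7
  DIV R3, R0  → R3 = 21 // 7 = 3
Final: R3 = 3

3


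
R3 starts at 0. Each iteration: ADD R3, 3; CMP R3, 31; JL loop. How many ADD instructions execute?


Loop trace (R3 starts at 0, target 31, step 3):
  ADD #1: R3 = 0 + 3 = 3  → 3 < 31, loop
  ADD #2: R3 = 3 + 3 = 6  → 6 < 31, loop
  ADD #3: R3 = 6 + 3 = 9  → 9 < 31, loop
  ADD #4: R3 = 9 + 3 = 12  → 12 < 31, loop
  ADD #5: R3 = 12 + 3 = 15  → 15 < 31, loop
  ADD #6: R3 = 15 + 3 = 18  → 18 < 31, loop
  ADD #7: R3 = 18 + 3 = 21  → 21 < 31, loop
  ADD #8: R3 = 21 + 3 = 24  → 24 < 31, loop
  ADD #9: R3 = 24 + 3 = 27  → 27 < 31, loop
  ADD #10: R3 = 27 + 3 = 30  → 30 < 31, loop
  ADD #11: R3 = 30 + 3 = 33  → 33 >= 31, exit
Total ADD instructions: 11

11


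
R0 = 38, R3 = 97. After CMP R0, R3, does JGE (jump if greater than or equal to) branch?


Trace:
  R0 = 38, R3 = 97
  CMP R0, R3  → compares 38 vs 97
  JGE checks: is 38 greater than or equal to 97?
  38 < 97, so condition is false
Branch taken: No

No


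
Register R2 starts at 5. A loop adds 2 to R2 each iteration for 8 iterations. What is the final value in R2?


Starting value: R2 = 5
  Iter 1: R2 = 5 + 2 = 7
  Iter 2: R2 = 7 + 2 = 9
  Iter 3: R2 = 9 + 2 = 11
  Iter 4: R2 = 11 + 2 = 13
  Iter 5: R2 = 13 + 2 = 15
  Iter 6: R2 = 15 + 2 = 17
  Iter 7: R2 = 17 + 2 = 19
  Iter 8: R2 = 19 + 2 = 21
Final: R2 = 21

21


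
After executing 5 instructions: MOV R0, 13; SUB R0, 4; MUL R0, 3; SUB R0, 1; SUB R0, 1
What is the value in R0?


Register state trace:
  MOV R0, 13  → R0 = 13
  SUB R0, 4  → R0 = 13 - 4 = 9
  MUL R0, 3  → R0 = 9 * 3 = 27
  SUB R0, 1  → R0 = 27 - 1 = 26
  SUB R0, 1  → R0 = 26 - 1 = 25
Final: R0 = 25

25


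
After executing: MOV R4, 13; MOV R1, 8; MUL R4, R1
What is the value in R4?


Register state trace:
  MOV R4, 13  → R4 = 13
  MOV R1, 8  → R1 = 8
  MUL R4, R1  → R4 = 13 * 8 = 104
Final: R4 = 104

104


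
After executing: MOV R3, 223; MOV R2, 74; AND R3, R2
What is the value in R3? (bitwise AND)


Register state trace:
  MOV R3, 223  → R3 = 223 (0b11011111)
  MOV R2, 74  → R2 = 74 (0b01001010)
  AND R3, R2  → R3 = 223 AND 74 = 74 (0b01001010)
Final: R3 = 74

74


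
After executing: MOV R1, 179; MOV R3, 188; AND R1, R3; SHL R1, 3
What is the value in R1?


Register state trace:
  MOV R1, 179  → R1 = 179 (0b10110011)
  MOV R3, 188  → R3 = 188 (0b10111100)
  AND R1, R3  → R1 = 179 AND 188 = 176 (0b10110000)
  SHL R1, 3  → R1 = 176 << 3 = 1408
Final: R1 = 1408

1408


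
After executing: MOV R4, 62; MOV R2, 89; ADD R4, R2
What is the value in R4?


Register state trace:
  MOV R4, 62  → R4 = 62
  MOV R2, 89  → R2 = 89
  ADD R4, R2  → R4 = 62 + 89 = 151
Final: R4 = 151

151


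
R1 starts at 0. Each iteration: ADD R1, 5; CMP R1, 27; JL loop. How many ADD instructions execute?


Loop trace (R1 starts at 0, target 27, step 5):
  ADD #1: R1 = 0 + 5 = 5  → 5 < 27, loop
  ADD #2: R1 = 5 + 5 = 10  → 10 < 27, loop
  ADD #3: R1 = 10 + 5 = 15  → 15 < 27, loop
  ADD #4: R1 = 15 + 5 = 20  → 20 < 27, loop
  ADD #5: R1 = 20 + 5 = 25  → 25 < 27, loop
  ADD #6: R1 = 25 + 5 = 30  → 30 >= 27, exit
Total ADD instructions: 6

6


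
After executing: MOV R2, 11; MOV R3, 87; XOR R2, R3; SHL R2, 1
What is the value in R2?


Register state trace:
  MOV R2, 11  → R2 = 11 (0b00001011)
  MOV R3, 87  → R3 = 87 (0b01010111)
  XOR R2, R3  → R2 = 11 XOR 87 = 92 (0b01011100)
  SHL R2, 1  → R2 = 92 << 1 = 184
Final: R2 = 184

184


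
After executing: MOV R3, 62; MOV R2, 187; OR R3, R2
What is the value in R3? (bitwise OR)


Register state trace:
  MOV R3, 62  → R3 = 62 (0b00111110)
  MOV R2, 187  → R2 = 187 (0b10111011)
  OR R3, R2   → R3 = 62 OR 187 = 191 (0b10111111)
Final: R3 = 191

191


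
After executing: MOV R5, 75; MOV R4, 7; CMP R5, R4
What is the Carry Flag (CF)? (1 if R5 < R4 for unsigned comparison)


Register state trace:
  MOV R5, 75  → R5 = 75
  MOV R4, 7  → R4 = 7
  CMP R5, R4  → unsigned 75 - 7: no borrow
  75 >= 7, so CF = 0
CF = 0

0


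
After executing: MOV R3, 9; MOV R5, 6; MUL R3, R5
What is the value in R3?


Register state trace:
  MOV R3, 9  → R3 = 9
  MOV R5, 6  → R5 = 6
  MUL R3, R5  → R3 = 9 * 6 = 54
Final: R3 = 54

54


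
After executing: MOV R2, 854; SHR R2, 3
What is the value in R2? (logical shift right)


Register state trace:
  MOV R2, 854  → R2 = 854
  SHR R2, 3  → R2 = 854 >> 3 = 854 // 2^3 = 106
Final: R2 = 106

106


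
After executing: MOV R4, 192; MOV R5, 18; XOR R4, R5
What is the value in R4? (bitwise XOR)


Register state trace:
  MOV R4, 192  → R4 = 192 (0b11000000)
  MOV R5, 18  → R5 = 18 (0b00010010)
  XOR R4, R5  → R4 = 192 XOR 18 = 210 (0b11010010)
Final: R4 = 210

210


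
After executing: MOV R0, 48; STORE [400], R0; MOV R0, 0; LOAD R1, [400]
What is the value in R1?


Register and memory trace:
  MOV R0, 48  → R0 = 48
  STORE [400], R0  → mem[400] = 48
  MOV R0, 0  → R0 = 0
  LOAD R1, [400]  → R1 = mem[400] = 48
Final: R1 = 48

48


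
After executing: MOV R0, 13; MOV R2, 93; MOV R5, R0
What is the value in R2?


Register state trace:
  MOV R0, 13  → R0 = 13
  MOV R2, 93  → R2 = 93
  MOV R5, R0  → R5 = 13
Final: R2 = 93

93


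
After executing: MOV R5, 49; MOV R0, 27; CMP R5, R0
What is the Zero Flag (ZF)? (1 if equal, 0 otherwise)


Register state trace:
  MOV R5, 49  → R5 = 49
  MOV R0, 27  → R0 = 27
  CMP R5, R0  → computes 49 - 27 = 22
  Result is nonzero, so values are not equal
ZF = 0

0


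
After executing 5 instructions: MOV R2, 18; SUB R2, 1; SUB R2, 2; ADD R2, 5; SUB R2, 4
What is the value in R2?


Register state trace:
  MOV R2, 18  → R2 = 18
  SUB R2, 1  → R2 = 18 - 1 = 17
  SUB R2, 2  → R2 = 17 - 2 = 15
  ADD R2, 5  → R2 = 15 + 5 = 20
  SUB R2, 4  → R2 = 20 - 4 = 16
Final: R2 = 16

16


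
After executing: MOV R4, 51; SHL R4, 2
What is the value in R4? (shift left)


Register state trace:
  MOV R4, 51  → R4 = 51
  SHL R4, 2  → R4 = 51 << 2 = 51 * 2^2 = 204
Final: R4 = 204

204


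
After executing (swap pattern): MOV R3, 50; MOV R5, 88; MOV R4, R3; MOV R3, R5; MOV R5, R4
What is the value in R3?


Register state trace (swap pattern):
  MOV R3, 50  → R3 = 50
  MOV R5, 88  → R5 = 88
  MOV R4, R3  → R4 = 50  (save R3)
  MOV R3, R5  → R3 = 88  (R3 gets R5's value)
  MOV R5, R4  → R5 = 50  (R5 gets saved value)
Final: R3 = 88

88


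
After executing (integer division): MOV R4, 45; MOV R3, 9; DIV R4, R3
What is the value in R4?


Register state trace:
  MOV R4, 45  → R4 = 45
  MOV R3, 9  → R3 = 9
  DIV R4, R3  → R4 = 45 // 9 = 5
Final: R4 = 5

5


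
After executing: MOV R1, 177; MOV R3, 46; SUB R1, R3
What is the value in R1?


Register state trace:
  MOV R1, 177  → R1 = 177
  MOV R3, 46  → R3 = 46
  SUB R1, R3  → R1 = 177 - 46 = 131
Final: R1 = 131

131


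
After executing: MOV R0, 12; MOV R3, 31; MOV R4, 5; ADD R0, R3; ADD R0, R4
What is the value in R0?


Register state trace:
  MOV R0, 12  → R0 = 12
  MOV R3, 31  → R3 = 31
  MOV R4, 5  → R4 = 5
  ADD R0, R3  → R0 = 12 + 31 = 43
  ADD R0, R4  → R0 = 43 + 5 = 48
Final: R0 = 48

48


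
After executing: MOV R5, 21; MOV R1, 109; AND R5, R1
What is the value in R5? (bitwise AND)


Register state trace:
  MOV R5, 21  → R5 = 21 (0b00010101)
  MOV R1, 109  → R1 = 109 (0b01101101)
  AND R5, R1  → R5 = 21 AND 109 = 5 (0b00000101)
Final: R5 = 5

5


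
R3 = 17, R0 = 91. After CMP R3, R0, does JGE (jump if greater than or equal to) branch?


Trace:
  R3 = 17, R0 = 91
  CMP R3, R0  → compares 17 vs 91
  JGE checks: is 17 greater than or equal to 91?
  17 < 91, so condition is false
Branch taken: No

No


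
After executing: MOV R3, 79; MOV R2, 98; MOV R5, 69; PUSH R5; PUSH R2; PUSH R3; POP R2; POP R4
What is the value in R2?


Stack trace (top is rightmost):
  MOV R3, 79  → R3 = 79
  MOV R2, 98  → R2 = 98
  MOV R5, 69  → R5 = 69
  PUSH R5  → stack: [69]
  PUSH R2  → stack: [69, 98]
  PUSH R3  → stack: [69, 98, 79]
  POP R2  → R2 = 79, stack: [69, 98]
  POP R4  → R4 = 98, stack: [69]
Final: R2 = 79

79


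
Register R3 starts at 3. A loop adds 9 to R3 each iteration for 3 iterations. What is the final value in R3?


Starting value: R3 = 3
  Iter 1: R3 = 3 + 9 = 12
  Iter 2: R3 = 12 + 9 = 21
  Iter 3: R3 = 21 + 9 = 30
Final: R3 = 30

30


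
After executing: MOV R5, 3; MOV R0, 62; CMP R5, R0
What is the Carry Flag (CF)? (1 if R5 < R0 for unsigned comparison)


Register state trace:
  MOV R5, 3  → R5 = 3
  MOV R0, 62  → R0 = 62
  CMP R5, R0  → unsigned 3 - 62: borrow occurs
  3 < 62, so CF = 1
CF = 1

1


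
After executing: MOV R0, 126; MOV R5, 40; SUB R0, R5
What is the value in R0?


Register state trace:
  MOV R0, 126  → R0 = 126
  MOV R5, 40  → R5 = 40
  SUB R0, R5  → R0 = 126 - 40 = 86
Final: R0 = 86

86


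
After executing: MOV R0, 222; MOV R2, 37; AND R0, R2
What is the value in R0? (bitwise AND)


Register state trace:
  MOV R0, 222  → R0 = 222 (0b11011110)
  MOV R2, 37  → R2 = 37 (0b00100101)
  AND R0, R2  → R0 = 222 AND 37 = 4 (0b00000100)
Final: R0 = 4

4


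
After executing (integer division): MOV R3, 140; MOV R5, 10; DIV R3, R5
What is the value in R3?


Register state trace:
  MOV R3, 140  → R3 = 140
  MOV R5, 10  → R5 = 10
  DIV R3, R5  → R3 = 140 // 10 = 14
Final: R3 = 14

14


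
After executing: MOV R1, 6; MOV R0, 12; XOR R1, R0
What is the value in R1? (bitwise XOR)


Register state trace:
  MOV R1, 6  → R1 = 6 (0b00000110)
  MOV R0, 12  → R0 = 12 (0b00001100)
  XOR R1, R0  → R1 = 6 XOR 12 = 10 (0b00001010)
Final: R1 = 10

10


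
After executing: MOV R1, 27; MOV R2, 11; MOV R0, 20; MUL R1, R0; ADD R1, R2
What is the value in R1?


Register state trace:
  MOV R1, 27  → R1 = 27
  MOV R2, 11  → R2 = 11
  MOV R0, 20  → R0 = 20
  MUL R1, R0  → R1 = 27 * 20 = 540
  ADD R1, R2  → R1 = 540 + 11 = 551
Final: R1 = 551

551


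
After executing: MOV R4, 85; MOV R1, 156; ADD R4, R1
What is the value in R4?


Register state trace:
  MOV R4, 85  → R4 = 85
  MOV R1, 156  → R1 = 156
  ADD R4, R1  → R4 = 85 + 156 = 241
Final: R4 = 241

241


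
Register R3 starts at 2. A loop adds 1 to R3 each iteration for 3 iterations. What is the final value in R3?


Starting value: R3 = 2
  Iter 1: R3 = 2 + 1 = 3
  Iter 2: R3 = 3 + 1 = 4
  Iter 3: R3 = 4 + 1 = 5
Final: R3 = 5

5


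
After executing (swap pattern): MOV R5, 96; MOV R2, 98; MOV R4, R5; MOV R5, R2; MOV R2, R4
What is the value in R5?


Register state trace (swap pattern):
  MOV R5, 96  → R5 = 96
  MOV R2, 98  → R2 = 98
  MOV R4, R5  → R4 = 96  (save R5)
  MOV R5, R2  → R5 = 98  (R5 gets R2's value)
  MOV R2, R4  → R2 = 96  (R2 gets saved value)
Final: R5 = 98

98


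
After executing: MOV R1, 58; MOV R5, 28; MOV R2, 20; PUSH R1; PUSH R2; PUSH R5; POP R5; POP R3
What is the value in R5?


Stack trace (top is rightmost):
  MOV R1, 58  → R1 = 58
  MOV R5, 28  → R5 = 28
  MOV R2, 20  → R2 = 20
  PUSH R1  → stack: [58]
  PUSH R2  → stack: [58, 20]
  PUSH R5  → stack: [58, 20, 28]
  POP R5  → R5 = 28, stack: [58, 20]
  POP R3  → R3 = 20, stack: [58]
Final: R5 = 28

28


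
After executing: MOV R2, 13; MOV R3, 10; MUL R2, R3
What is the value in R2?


Register state trace:
  MOV R2, 13  → R2 = 13
  MOV R3, 10  → R3 = 10
  MUL R2, R3  → R2 = 13 * 10 = 130
Final: R2 = 130

130


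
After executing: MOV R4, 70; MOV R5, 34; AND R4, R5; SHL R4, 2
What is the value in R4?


Register state trace:
  MOV R4, 70  → R4 = 70 (0b01000110)
  MOV R5, 34  → R5 = 34 (0b00100010)
  AND R4, R5  → R4 = 70 AND 34 = 2 (0b00000010)
  SHL R4, 2  → R4 = 2 << 2 = 8
Final: R4 = 8

8


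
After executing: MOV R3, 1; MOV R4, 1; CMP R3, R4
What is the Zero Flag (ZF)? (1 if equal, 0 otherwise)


Register state trace:
  MOV R3, 1  → R3 = 1
  MOV R4, 1  → R4 = 1
  CMP R3, R4  → computes 1 - 1 = 0
  Result is zero, so values are equal
ZF = 1

1


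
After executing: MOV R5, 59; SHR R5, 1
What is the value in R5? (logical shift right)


Register state trace:
  MOV R5, 59  → R5 = 59
  SHR R5, 1  → R5 = 59 >> 1 = 59 // 2^1 = 29
Final: R5 = 29

29


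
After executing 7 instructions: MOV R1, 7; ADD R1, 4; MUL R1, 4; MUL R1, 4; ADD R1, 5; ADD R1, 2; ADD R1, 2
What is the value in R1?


Register state trace:
  MOV R1, 7  → R1 = 7
  ADD R1, 4  → R1 = 7 + 4 = 11
  MUL R1, 4  → R1 = 11 * 4 = 44
  MUL R1, 4  → R1 = 44 * 4 = 176
  ADD R1, 5  → R1 = 176 + 5 = 181
  ADD R1, 2  → R1 = 181 + 2 = 183
  ADD R1, 2  → R1 = 183 + 2 = 185
Final: R1 = 185

185


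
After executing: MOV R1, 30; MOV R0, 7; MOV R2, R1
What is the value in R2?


Register state trace:
  MOV R1, 30  → R1 = 30
  MOV R0, 7  → R0 = 7
  MOV R2, R1  → R2 = 30
Final: R2 = 30

30


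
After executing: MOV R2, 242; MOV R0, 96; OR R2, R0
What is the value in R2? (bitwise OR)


Register state trace:
  MOV R2, 242  → R2 = 242 (0b11110010)
  MOV R0, 96  → R0 = 96 (0b01100000)
  OR R2, R0   → R2 = 242 OR 96 = 242 (0b11110010)
Final: R2 = 242

242


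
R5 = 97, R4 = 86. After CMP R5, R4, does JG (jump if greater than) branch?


Trace:
  R5 = 97, R4 = 86
  CMP R5, R4  → compares 97 vs 86
  JG checks: is 97 greater than 86?
  97 > 86, so condition is true
Branch taken: Yes

Yes


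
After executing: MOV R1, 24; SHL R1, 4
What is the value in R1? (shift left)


Register state trace:
  MOV R1, 24  → R1 = 24
  SHL R1, 4  → R1 = 24 << 4 = 24 * 2^4 = 384
Final: R1 = 384

384


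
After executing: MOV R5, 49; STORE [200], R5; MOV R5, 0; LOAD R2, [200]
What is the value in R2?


Register and memory trace:
  MOV R5, 49  → R5 = 49
  STORE [200], R5  → mem[200] = 49
  MOV R5, 0  → R5 = 0
  LOAD R2, [200]  → R2 = mem[200] = 49
Final: R2 = 49

49


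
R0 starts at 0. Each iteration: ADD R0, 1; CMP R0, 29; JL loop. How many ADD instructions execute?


Loop trace (R0 starts at 0, target 29, step 1):
  ADD #1: R0 = 0 + 1 = 1  → 1 < 29, loop
  ADD #2: R0 = 1 + 1 = 2  → 2 < 29, loop
  ADD #3: R0 = 2 + 1 = 3  → 3 < 29, loop
  ADD #4: R0 = 3 + 1 = 4  → 4 < 29, loop
  ADD #5: R0 = 4 + 1 = 5  → 5 < 29, loop
  ADD #6: R0 = 5 + 1 = 6  → 6 < 29, loop
  ADD #7: R0 = 6 + 1 = 7  → 7 < 29, loop
  ADD #8: R0 = 7 + 1 = 8  → 8 < 29, loop
  ADD #9: R0 = 8 + 1 = 9  → 9 < 29, loop
  ADD #10: R0 = 9 + 1 = 10  → 10 < 29, loop
  ADD #11: R0 = 10 + 1 = 11  → 11 < 29, loop
  ADD #12: R0 = 11 + 1 = 12  → 12 < 29, loop
  ADD #13: R0 = 12 + 1 = 13  → 13 < 29, loop
  ADD #14: R0 = 13 + 1 = 14  → 14 < 29, loop
  ADD #15: R0 = 14 + 1 = 15  → 15 < 29, loop
  ADD #16: R0 = 15 + 1 = 16  → 16 < 29, loop
  ADD #17: R0 = 16 + 1 = 17  → 17 < 29, loop
  ADD #18: R0 = 17 + 1 = 18  → 18 < 29, loop
  ADD #19: R0 = 18 + 1 = 19  → 19 < 29, loop
  ADD #20: R0 = 19 + 1 = 20  → 20 < 29, loop
  ADD #21: R0 = 20 + 1 = 21  → 21 < 29, loop
  ADD #22: R0 = 21 + 1 = 22  → 22 < 29, loop
  ADD #23: R0 = 22 + 1 = 23  → 23 < 29, loop
  ADD #24: R0 = 23 + 1 = 24  → 24 < 29, loop
  ADD #25: R0 = 24 + 1 = 25  → 25 < 29, loop
  ADD #26: R0 = 25 + 1 = 26  → 26 < 29, loop
  ADD #27: R0 = 26 + 1 = 27  → 27 < 29, loop
  ADD #28: R0 = 27 + 1 = 28  → 28 < 29, loop
  ADD #29: R0 = 28 + 1 = 29  → 29 >= 29, exit
Total ADD instructions: 29

29


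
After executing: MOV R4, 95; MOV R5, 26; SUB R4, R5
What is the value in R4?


Register state trace:
  MOV R4, 95  → R4 = 95
  MOV R5, 26  → R5 = 26
  SUB R4, R5  → R4 = 95 - 26 = 69
Final: R4 = 69

69


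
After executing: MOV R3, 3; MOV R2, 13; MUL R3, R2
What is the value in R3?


Register state trace:
  MOV R3, 3  → R3 = 3
  MOV R2, 13  → R2 = 13
  MUL R3, R2  → R3 = 3 * 13 = 39
Final: R3 = 39

39


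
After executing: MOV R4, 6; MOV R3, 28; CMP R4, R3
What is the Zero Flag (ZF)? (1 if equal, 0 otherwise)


Register state trace:
  MOV R4, 6  → R4 = 6
  MOV R3, 28  → R3 = 28
  CMP R4, R3  → computes 6 - 28 = -22
  Result is nonzero, so values are not equal
ZF = 0

0


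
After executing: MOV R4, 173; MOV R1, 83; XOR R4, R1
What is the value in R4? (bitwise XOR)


Register state trace:
  MOV R4, 173  → R4 = 173 (0b10101101)
  MOV R1, 83  → R1 = 83 (0b01010011)
  XOR R4, R1  → R4 = 173 XOR 83 = 254 (0b11111110)
Final: R4 = 254

254


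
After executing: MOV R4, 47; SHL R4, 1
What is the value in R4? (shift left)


Register state trace:
  MOV R4, 47  → R4 = 47
  SHL R4, 1  → R4 = 47 << 1 = 47 * 2^1 = 94
Final: R4 = 94

94


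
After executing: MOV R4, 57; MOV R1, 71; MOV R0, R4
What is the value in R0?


Register state trace:
  MOV R4, 57  → R4 = 57
  MOV R1, 71  → R1 = 71
  MOV R0, R4  → R0 = 57
Final: R0 = 57

57


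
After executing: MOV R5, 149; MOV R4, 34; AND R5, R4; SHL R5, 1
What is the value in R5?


Register state trace:
  MOV R5, 149  → R5 = 149 (0b10010101)
  MOV R4, 34  → R4 = 34 (0b00100010)
  AND R5, R4  → R5 = 149 AND 34 = 0 (0b00000000)
  SHL R5, 1  → R5 = 0 << 1 = 0
Final: R5 = 0

0


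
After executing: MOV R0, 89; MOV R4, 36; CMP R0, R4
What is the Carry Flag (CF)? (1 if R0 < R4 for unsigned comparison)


Register state trace:
  MOV R0, 89  → R0 = 89
  MOV R4, 36  → R4 = 36
  CMP R0, R4  → unsigned 89 - 36: no borrow
  89 >= 36, so CF = 0
CF = 0

0


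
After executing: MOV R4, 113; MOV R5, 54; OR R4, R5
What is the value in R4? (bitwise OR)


Register state trace:
  MOV R4, 113  → R4 = 113 (0b01110001)
  MOV R5, 54  → R5 = 54 (0b00110110)
  OR R4, R5   → R4 = 113 OR 54 = 119 (0b01110111)
Final: R4 = 119

119


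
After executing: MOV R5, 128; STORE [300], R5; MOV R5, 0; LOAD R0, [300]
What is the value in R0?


Register and memory trace:
  MOV R5, 128  → R5 = 128
  STORE [300], R5  → mem[300] = 128
  MOV R5, 0  → R5 = 0
  LOAD R0, [300]  → R0 = mem[300] = 128
Final: R0 = 128

128


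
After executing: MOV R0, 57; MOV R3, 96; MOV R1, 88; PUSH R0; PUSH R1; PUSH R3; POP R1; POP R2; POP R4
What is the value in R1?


Stack trace (top is rightmost):
  MOV R0, 57  → R0 = 57
  MOV R3, 96  → R3 = 96
  MOV R1, 88  → R1 = 88
  PUSH R0  → stack: [57]
  PUSH R1  → stack: [57, 88]
  PUSH R3  → stack: [57, 88, 96]
  POP R1  → R1 = 96, stack: [57, 88]
  POP R2  → R2 = 88, stack: [57]
  POP R4  → R4 = 57, stack: []
Final: R1 = 96

96


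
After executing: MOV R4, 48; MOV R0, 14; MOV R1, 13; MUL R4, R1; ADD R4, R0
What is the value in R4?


Register state trace:
  MOV R4, 48  → R4 = 48
  MOV R0, 14  → R0 = 14
  MOV R1, 13  → R1 = 13
  MUL R4, R1  → R4 = 48 * 13 = 624
  ADD R4, R0  → R4 = 624 + 14 = 638
Final: R4 = 638

638


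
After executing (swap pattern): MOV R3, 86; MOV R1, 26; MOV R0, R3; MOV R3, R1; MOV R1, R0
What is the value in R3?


Register state trace (swap pattern):
  MOV R3, 86  → R3 = 86
  MOV R1, 26  → R1 = 26
  MOV R0, R3  → R0 = 86  (save R3)
  MOV R3, R1  → R3 = 26  (R3 gets R1's value)
  MOV R1, R0  → R1 = 86  (R1 gets saved value)
Final: R3 = 26

26


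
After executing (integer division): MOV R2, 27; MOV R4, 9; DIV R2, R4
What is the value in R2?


Register state trace:
  MOV R2, 27  → R2 = 27
  MOV R4, 9  → R4 = 9
  DIV R2, R4  → R2 = 27 // 9 = 3
Final: R2 = 3

3


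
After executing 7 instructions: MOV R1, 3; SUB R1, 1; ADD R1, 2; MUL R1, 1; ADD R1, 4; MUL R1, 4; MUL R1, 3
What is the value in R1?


Register state trace:
  MOV R1, 3  → R1 = 3
  SUB R1, 1  → R1 = 3 - 1 = 2
  ADD R1, 2  → R1 = 2 + 2 = 4
  MUL R1, 1  → R1 = 4 * 1 = 4
  ADD R1, 4  → R1 = 4 + 4 = 8
  MUL R1, 4  → R1 = 8 * 4 = 32
  MUL R1, 3  → R1 = 32 * 3 = 96
Final: R1 = 96

96


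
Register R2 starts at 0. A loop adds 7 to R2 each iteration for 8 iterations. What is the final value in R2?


Starting value: R2 = 0
  Iter 1: R2 = 0 + 7 = 7
  Iter 2: R2 = 7 + 7 = 14
  Iter 3: R2 = 14 + 7 = 21
  Iter 4: R2 = 21 + 7 = 28
  Iter 5: R2 = 28 + 7 = 35
  Iter 6: R2 = 35 + 7 = 42
  Iter 7: R2 = 42 + 7 = 49
  Iter 8: R2 = 49 + 7 = 56
Final: R2 = 56

56


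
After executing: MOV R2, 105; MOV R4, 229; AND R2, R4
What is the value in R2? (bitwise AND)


Register state trace:
  MOV R2, 105  → R2 = 105 (0b01101001)
  MOV R4, 229  → R4 = 229 (0b11100101)
  AND R2, R4  → R2 = 105 AND 229 = 97 (0b01100001)
Final: R2 = 97

97


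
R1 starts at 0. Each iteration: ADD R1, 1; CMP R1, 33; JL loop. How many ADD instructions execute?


Loop trace (R1 starts at 0, target 33, step 1):
  ADD #1: R1 = 0 + 1 = 1  → 1 < 33, loop
  ADD #2: R1 = 1 + 1 = 2  → 2 < 33, loop
  ADD #3: R1 = 2 + 1 = 3  → 3 < 33, loop
  ADD #4: R1 = 3 + 1 = 4  → 4 < 33, loop
  ADD #5: R1 = 4 + 1 = 5  → 5 < 33, loop
  ADD #6: R1 = 5 + 1 = 6  → 6 < 33, loop
  ADD #7: R1 = 6 + 1 = 7  → 7 < 33, loop
  ADD #8: R1 = 7 + 1 = 8  → 8 < 33, loop
  ADD #9: R1 = 8 + 1 = 9  → 9 < 33, loop
  ADD #10: R1 = 9 + 1 = 10  → 10 < 33, loop
  ADD #11: R1 = 10 + 1 = 11  → 11 < 33, loop
  ADD #12: R1 = 11 + 1 = 12  → 12 < 33, loop
  ADD #13: R1 = 12 + 1 = 13  → 13 < 33, loop
  ADD #14: R1 = 13 + 1 = 14  → 14 < 33, loop
  ADD #15: R1 = 14 + 1 = 15  → 15 < 33, loop
  ADD #16: R1 = 15 + 1 = 16  → 16 < 33, loop
  ADD #17: R1 = 16 + 1 = 17  → 17 < 33, loop
  ADD #18: R1 = 17 + 1 = 18  → 18 < 33, loop
  ADD #19: R1 = 18 + 1 = 19  → 19 < 33, loop
  ADD #20: R1 = 19 + 1 = 20  → 20 < 33, loop
  ADD #21: R1 = 20 + 1 = 21  → 21 < 33, loop
  ADD #22: R1 = 21 + 1 = 22  → 22 < 33, loop
  ADD #23: R1 = 22 + 1 = 23  → 23 < 33, loop
  ADD #24: R1 = 23 + 1 = 24  → 24 < 33, loop
  ADD #25: R1 = 24 + 1 = 25  → 25 < 33, loop
  ADD #26: R1 = 25 + 1 = 26  → 26 < 33, loop
  ADD #27: R1 = 26 + 1 = 27  → 27 < 33, loop
  ADD #28: R1 = 27 + 1 = 28  → 28 < 33, loop
  ADD #29: R1 = 28 + 1 = 29  → 29 < 33, loop
  ADD #30: R1 = 29 + 1 = 30  → 30 < 33, loop
  ADD #31: R1 = 30 + 1 = 31  → 31 < 33, loop
  ADD #32: R1 = 31 + 1 = 32  → 32 < 33, loop
  ADD #33: R1 = 32 + 1 = 33  → 33 >= 33, exit
Total ADD instructions: 33

33


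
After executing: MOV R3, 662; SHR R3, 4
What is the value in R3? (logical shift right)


Register state trace:
  MOV R3, 662  → R3 = 662
  SHR R3, 4  → R3 = 662 >> 4 = 662 // 2^4 = 41
Final: R3 = 41

41


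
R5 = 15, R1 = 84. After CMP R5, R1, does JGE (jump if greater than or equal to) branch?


Trace:
  R5 = 15, R1 = 84
  CMP R5, R1  → compares 15 vs 84
  JGE checks: is 15 greater than or equal to 84?
  15 < 84, so condition is false
Branch taken: No

No


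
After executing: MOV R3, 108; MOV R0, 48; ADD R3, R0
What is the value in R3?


Register state trace:
  MOV R3, 108  → R3 = 108
  MOV R0, 48  → R0 = 48
  ADD R3, R0  → R3 = 108 + 48 = 156
Final: R3 = 156

156


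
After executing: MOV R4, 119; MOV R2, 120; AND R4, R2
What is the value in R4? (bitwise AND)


Register state trace:
  MOV R4, 119  → R4 = 119 (0b01110111)
  MOV R2, 120  → R2 = 120 (0b01111000)
  AND R4, R2  → R4 = 119 AND 120 = 112 (0b01110000)
Final: R4 = 112

112


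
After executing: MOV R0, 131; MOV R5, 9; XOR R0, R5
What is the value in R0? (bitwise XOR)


Register state trace:
  MOV R0, 131  → R0 = 131 (0b10000011)
  MOV R5, 9  → R5 = 9 (0b00001001)
  XOR R0, R5  → R0 = 131 XOR 9 = 138 (0b10001010)
Final: R0 = 138

138


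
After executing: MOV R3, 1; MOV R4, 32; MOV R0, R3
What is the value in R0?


Register state trace:
  MOV R3, 1  → R3 = 1
  MOV R4, 32  → R4 = 32
  MOV R0, R3  → R0 = 1
Final: R0 = 1

1


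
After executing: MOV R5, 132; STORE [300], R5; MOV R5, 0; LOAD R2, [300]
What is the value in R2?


Register and memory trace:
  MOV R5, 132  → R5 = 132
  STORE [300], R5  → mem[300] = 132
  MOV R5, 0  → R5 = 0
  LOAD R2, [300]  → R2 = mem[300] = 132
Final: R2 = 132

132


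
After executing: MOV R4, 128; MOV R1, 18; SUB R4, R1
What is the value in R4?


Register state trace:
  MOV R4, 128  → R4 = 128
  MOV R1, 18  → R1 = 18
  SUB R4, R1  → R4 = 128 - 18 = 110
Final: R4 = 110

110


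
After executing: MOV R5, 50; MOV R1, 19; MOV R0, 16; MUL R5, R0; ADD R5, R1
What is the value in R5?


Register state trace:
  MOV R5, 50  → R5 = 50
  MOV R1, 19  → R1 = 19
  MOV R0, 16  → R0 = 16
  MUL R5, R0  → R5 = 50 * 16 = 800
  ADD R5, R1  → R5 = 800 + 19 = 819
Final: R5 = 819

819


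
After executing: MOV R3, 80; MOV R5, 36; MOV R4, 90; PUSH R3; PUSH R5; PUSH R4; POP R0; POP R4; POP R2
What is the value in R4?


Stack trace (top is rightmost):
  MOV R3, 80  → R3 = 80
  MOV R5, 36  → R5 = 36
  MOV R4, 90  → R4 = 90
  PUSH R3  → stack: [80]
  PUSH R5  → stack: [80, 36]
  PUSH R4  → stack: [80, 36, 90]
  POP R0  → R0 = 90, stack: [80, 36]
  POP R4  → R4 = 36, stack: [80]
  POP R2  → R2 = 80, stack: []
Final: R4 = 36

36


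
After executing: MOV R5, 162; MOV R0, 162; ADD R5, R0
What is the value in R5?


Register state trace:
  MOV R5, 162  → R5 = 162
  MOV R0, 162  → R0 = 162
  ADD R5, R0  → R5 = 162 + 162 = 324
Final: R5 = 324

324


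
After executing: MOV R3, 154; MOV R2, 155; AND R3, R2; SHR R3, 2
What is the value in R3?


Register state trace:
  MOV R3, 154  → R3 = 154 (0b10011010)
  MOV R2, 155  → R2 = 155 (0b10011011)
  AND R3, R2  → R3 = 154 AND 155 = 154 (0b10011010)
  SHR R3, 2  → R3 = 154 >> 2 = 38
Final: R3 = 38

38


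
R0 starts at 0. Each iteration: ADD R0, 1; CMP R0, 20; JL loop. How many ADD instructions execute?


Loop trace (R0 starts at 0, target 20, step 1):
  ADD #1: R0 = 0 + 1 = 1  → 1 < 20, loop
  ADD #2: R0 = 1 + 1 = 2  → 2 < 20, loop
  ADD #3: R0 = 2 + 1 = 3  → 3 < 20, loop
  ADD #4: R0 = 3 + 1 = 4  → 4 < 20, loop
  ADD #5: R0 = 4 + 1 = 5  → 5 < 20, loop
  ADD #6: R0 = 5 + 1 = 6  → 6 < 20, loop
  ADD #7: R0 = 6 + 1 = 7  → 7 < 20, loop
  ADD #8: R0 = 7 + 1 = 8  → 8 < 20, loop
  ADD #9: R0 = 8 + 1 = 9  → 9 < 20, loop
  ADD #10: R0 = 9 + 1 = 10  → 10 < 20, loop
  ADD #11: R0 = 10 + 1 = 11  → 11 < 20, loop
  ADD #12: R0 = 11 + 1 = 12  → 12 < 20, loop
  ADD #13: R0 = 12 + 1 = 13  → 13 < 20, loop
  ADD #14: R0 = 13 + 1 = 14  → 14 < 20, loop
  ADD #15: R0 = 14 + 1 = 15  → 15 < 20, loop
  ADD #16: R0 = 15 + 1 = 16  → 16 < 20, loop
  ADD #17: R0 = 16 + 1 = 17  → 17 < 20, loop
  ADD #18: R0 = 17 + 1 = 18  → 18 < 20, loop
  ADD #19: R0 = 18 + 1 = 19  → 19 < 20, loop
  ADD #20: R0 = 19 + 1 = 20  → 20 >= 20, exit
Total ADD instructions: 20

20


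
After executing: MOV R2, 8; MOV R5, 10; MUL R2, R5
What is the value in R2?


Register state trace:
  MOV R2, 8  → R2 = 8
  MOV R5, 10  → R5 = 10
  MUL R2, R5  → R2 = 8 * 10 = 80
Final: R2 = 80

80


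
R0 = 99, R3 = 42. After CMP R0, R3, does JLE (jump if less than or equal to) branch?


Trace:
  R0 = 99, R3 = 42
  CMP R0, R3  → compares 99 vs 42
  JLE checks: is 99 less than or equal to 42?
  99 > 42, so condition is false
Branch taken: No

No


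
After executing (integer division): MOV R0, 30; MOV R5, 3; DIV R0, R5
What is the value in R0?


Register state trace:
  MOV R0, 30  → R0 = 30
  MOV R5, 3  → R5 = 3
  DIV R0, R5  → R0 = 30 // 3 = 10
Final: R0 = 10

10


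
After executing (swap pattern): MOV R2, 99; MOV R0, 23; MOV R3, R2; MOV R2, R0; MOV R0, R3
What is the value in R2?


Register state trace (swap pattern):
  MOV R2, 99  → R2 = 99
  MOV R0, 23  → R0 = 23
  MOV R3, R2  → R3 = 99  (save R2)
  MOV R2, R0  → R2 = 23  (R2 gets R0's value)
  MOV R0, R3  → R0 = 99  (R0 gets saved value)
Final: R2 = 23

23


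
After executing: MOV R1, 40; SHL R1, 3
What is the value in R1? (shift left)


Register state trace:
  MOV R1, 40  → R1 = 40
  SHL R1, 3  → R1 = 40 << 3 = 40 * 2^3 = 320
Final: R1 = 320

320
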